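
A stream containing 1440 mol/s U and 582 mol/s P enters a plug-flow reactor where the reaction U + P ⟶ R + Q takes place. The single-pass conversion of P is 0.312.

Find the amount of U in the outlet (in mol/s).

1260 mol/s

P reacted = 0.312 × 582 = 181.6 mol/s; ν_P = −1, so ξ = 181.6/1 = 181.6 mol/s.
Outlet amounts (n = n₀ + ν ξ):
  U: 1440 − 1(181.6) = 1258
  P: 582 − 1(181.6) = 400.4
  R: 0 + 1(181.6) = 181.6
  Q: 0 + 1(181.6) = 181.6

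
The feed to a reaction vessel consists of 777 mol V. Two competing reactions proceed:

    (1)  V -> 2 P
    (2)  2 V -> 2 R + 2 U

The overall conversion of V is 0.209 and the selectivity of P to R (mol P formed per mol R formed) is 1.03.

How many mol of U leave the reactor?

107 mol

Conversion of V: V consumed = 0.209 × 777 = 162.4 mol = 1ξ₁ + 2ξ₂.
Selectivity: 2ξ₁ / (2ξ₂) = 1.03 → ξ₁ = 1.03 ξ₂.
Substitute: (1·1.03 + 2) ξ₂ = 162.4 → ξ₂ = 53.6 mol, ξ₁ = 55.2 mol.
Outlet amounts (n = n₀ + Σ ν·ξ):
  V: 777 − 1(55.2) − 2(53.6) = 614.6
  P: 0 + 2(55.2) = 110.4
  R: 0 + 2(53.6) = 107.2
  U: 0 + 2(53.6) = 107.2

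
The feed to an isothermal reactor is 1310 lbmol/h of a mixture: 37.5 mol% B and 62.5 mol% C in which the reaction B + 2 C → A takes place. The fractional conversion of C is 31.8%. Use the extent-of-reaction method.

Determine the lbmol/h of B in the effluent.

C reacted = 0.318 × 818.8 = 260.4 lbmol/h; ν_C = −2, so ξ = 260.4/2 = 130.2 lbmol/h.
Outlet amounts (n = n₀ + ν ξ):
  B: 491.2 − 1(130.2) = 361.1
  C: 818.8 − 2(130.2) = 558.4
  A: 0 + 1(130.2) = 130.2

361 lbmol/h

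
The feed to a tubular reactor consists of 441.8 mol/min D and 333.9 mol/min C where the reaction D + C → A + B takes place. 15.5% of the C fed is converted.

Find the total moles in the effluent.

C reacted = 0.155 × 333.9 = 51.75 mol/min; ν_C = −1, so ξ = 51.75/1 = 51.75 mol/min.
Outlet amounts (n = n₀ + ν ξ):
  D: 441.8 − 1(51.75) = 390
  C: 333.9 − 1(51.75) = 282.1
  A: 0 + 1(51.75) = 51.75
  B: 0 + 1(51.75) = 51.75
Total out = 390 + 282.1 + 51.75 + 51.75 = 775.7 mol/min.

776 mol/min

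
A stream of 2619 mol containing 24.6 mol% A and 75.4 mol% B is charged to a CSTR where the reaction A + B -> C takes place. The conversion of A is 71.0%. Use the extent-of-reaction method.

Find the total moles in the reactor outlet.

2160 mol

A reacted = 0.71 × 644.3 = 457.4 mol; ν_A = −1, so ξ = 457.4/1 = 457.4 mol.
Outlet amounts (n = n₀ + ν ξ):
  A: 644.3 − 1(457.4) = 186.8
  B: 1975 − 1(457.4) = 1517
  C: 0 + 1(457.4) = 457.4
Total out = 186.8 + 1517 + 457.4 = 2162 mol.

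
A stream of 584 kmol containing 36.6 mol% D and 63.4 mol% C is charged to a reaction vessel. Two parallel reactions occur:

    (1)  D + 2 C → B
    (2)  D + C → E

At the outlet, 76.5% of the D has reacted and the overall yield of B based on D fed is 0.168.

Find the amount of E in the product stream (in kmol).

128 kmol

Yield of B: 1ξ₁ / 213.7 = 0.168 → ξ₁ = 35.91 kmol.
Conversion of D: 1ξ₁ + 1ξ₂ = 0.765 × 213.7 = 163.5 → ξ₂ = 127.6 kmol.
Outlet amounts (n = n₀ + Σ ν·ξ):
  D: 213.7 − 1(35.91) − 1(127.6) = 50.23
  C: 370.3 − 2(35.91) − 1(127.6) = 170.8
  B: 0 + 1(35.91) = 35.91
  E: 0 + 1(127.6) = 127.6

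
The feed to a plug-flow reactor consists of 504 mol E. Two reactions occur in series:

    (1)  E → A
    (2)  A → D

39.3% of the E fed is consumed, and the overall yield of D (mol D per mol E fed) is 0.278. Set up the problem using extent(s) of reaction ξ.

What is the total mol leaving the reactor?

Conversion of E: E consumed = 1ξ₁ = 0.393 × 504 → ξ₁ = 198.1 mol.
Yield of D: 1ξ₂ / 504 = 0.278 → ξ₂ = 140.1 mol.
Outlet amounts (n = n₀ + Σ ν·ξ):
  E: 504 − 1(198.1) = 305.9
  A: 0 + 1(198.1) − 1(140.1) = 57.96
  D: 0 + 1(140.1) = 140.1
Total out = 305.9 + 57.96 + 140.1 = 504 mol.

504 mol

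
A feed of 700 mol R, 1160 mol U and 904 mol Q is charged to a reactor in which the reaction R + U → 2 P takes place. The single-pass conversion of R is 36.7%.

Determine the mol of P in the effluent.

R reacted = 0.367 × 700 = 256.9 mol; ν_R = −1, so ξ = 256.9/1 = 256.9 mol.
Outlet amounts (n = n₀ + ν ξ):
  R: 700 − 1(256.9) = 443.1
  U: 1160 − 1(256.9) = 903.1
  P: 0 + 2(256.9) = 513.8
  Q: 904 (inert)

514 mol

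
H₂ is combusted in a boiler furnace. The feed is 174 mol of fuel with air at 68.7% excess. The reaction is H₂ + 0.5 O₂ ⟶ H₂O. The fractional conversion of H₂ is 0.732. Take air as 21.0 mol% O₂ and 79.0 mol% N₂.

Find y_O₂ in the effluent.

Stoichiometric O₂ = 0.5 × 174 = 87 mol; O₂ fed = 87 × 1.687 = 146.8 mol.
N₂ fed = 146.8 × 79/21 = 552.1 mol.
Fuel reacted = 0.732 × 174 → ξ = 127.4 mol.
Outlet (n = n₀ + ν ξ):
  H₂: 174 − 1(127.4) = 46.63
  O₂: 146.8 − 0.5(127.4) = 83.09
  N₂: 552.1 (inert)
  H₂O: 0 + 1(127.4) = 127.4
Total out = 809.2 mol; y_O₂ = 83.09 / 809.2 = 0.1027.

0.103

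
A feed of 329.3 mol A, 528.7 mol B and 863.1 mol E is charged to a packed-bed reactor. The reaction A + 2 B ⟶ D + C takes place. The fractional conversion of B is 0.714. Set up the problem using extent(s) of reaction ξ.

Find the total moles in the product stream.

1530 mol

B reacted = 0.714 × 528.7 = 377.5 mol; ν_B = −2, so ξ = 377.5/2 = 188.7 mol.
Outlet amounts (n = n₀ + ν ξ):
  A: 329.3 − 1(188.7) = 140.6
  B: 528.7 − 2(188.7) = 151.2
  D: 0 + 1(188.7) = 188.7
  C: 0 + 1(188.7) = 188.7
  E: 863.1 (inert)
Total out = 140.6 + 151.2 + 188.7 + 188.7 + 863.1 = 1532 mol.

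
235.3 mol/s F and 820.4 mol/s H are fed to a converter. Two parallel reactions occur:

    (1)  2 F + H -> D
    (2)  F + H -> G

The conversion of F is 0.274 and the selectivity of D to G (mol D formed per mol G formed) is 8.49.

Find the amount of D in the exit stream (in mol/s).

Conversion of F: F consumed = 0.274 × 235.3 = 64.47 mol/s = 2ξ₁ + 1ξ₂.
Selectivity: 1ξ₁ / (1ξ₂) = 8.49 → ξ₁ = 8.49 ξ₂.
Substitute: (2·8.49 + 1) ξ₂ = 64.47 → ξ₂ = 3.586 mol/s, ξ₁ = 30.44 mol/s.
Outlet amounts (n = n₀ + Σ ν·ξ):
  F: 235.3 − 2(30.44) − 1(3.586) = 170.8
  H: 820.4 − 1(30.44) − 1(3.586) = 786.4
  D: 0 + 1(30.44) = 30.44
  G: 0 + 1(3.586) = 3.586

30.4 mol/s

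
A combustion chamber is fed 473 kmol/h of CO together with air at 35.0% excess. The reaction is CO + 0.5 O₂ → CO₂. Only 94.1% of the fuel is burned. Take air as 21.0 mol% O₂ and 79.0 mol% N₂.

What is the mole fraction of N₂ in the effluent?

0.678

Stoichiometric O₂ = 0.5 × 473 = 236.5 kmol/h; O₂ fed = 236.5 × 1.350 = 319.3 kmol/h.
N₂ fed = 319.3 × 79/21 = 1201 kmol/h.
Fuel reacted = 0.941 × 473 → ξ = 445.1 kmol/h.
Outlet (n = n₀ + ν ξ):
  CO: 473 − 1(445.1) = 27.91
  O₂: 319.3 − 0.5(445.1) = 96.73
  N₂: 1201 (inert)
  CO₂: 0 + 1(445.1) = 445.1
Total out = 1771 kmol/h; y_N₂ = 1201 / 1771 = 0.6783.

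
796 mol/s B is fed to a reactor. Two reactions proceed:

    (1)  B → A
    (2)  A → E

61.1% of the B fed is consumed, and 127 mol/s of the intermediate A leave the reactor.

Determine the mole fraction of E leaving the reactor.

Conversion of B: B consumed = 1ξ₁ = 0.611 × 796 → ξ₁ = 486.4 mol/s.
A balance: n_A = 0 + 1ξ₁ − 1ξ₂ = 127 → ξ₂ = (1·486.4 − 127)/1 = 359.4 mol/s.
Outlet amounts (n = n₀ + Σ ν·ξ):
  B: 796 − 1(486.4) = 309.6
  A: 0 + 1(486.4) − 1(359.4) = 127
  E: 0 + 1(359.4) = 359.4
Total out = 796 mol/s; y_E = 359.4 / 796 = 0.4515.

0.451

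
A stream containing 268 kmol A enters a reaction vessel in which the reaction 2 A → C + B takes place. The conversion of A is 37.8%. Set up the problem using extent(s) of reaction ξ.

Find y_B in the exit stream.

A reacted = 0.378 × 268 = 101.3 kmol; ν_A = −2, so ξ = 101.3/2 = 50.65 kmol.
Outlet amounts (n = n₀ + ν ξ):
  A: 268 − 2(50.65) = 166.7
  C: 0 + 1(50.65) = 50.65
  B: 0 + 1(50.65) = 50.65
Total out = 268 kmol; y_B = 50.65 / 268 = 0.189.

0.189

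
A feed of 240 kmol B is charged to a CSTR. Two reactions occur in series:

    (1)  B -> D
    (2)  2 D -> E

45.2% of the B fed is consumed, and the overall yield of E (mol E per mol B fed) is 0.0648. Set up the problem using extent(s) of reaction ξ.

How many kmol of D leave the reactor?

Conversion of B: B consumed = 1ξ₁ = 0.452 × 240 → ξ₁ = 108.5 kmol.
Yield of E: 1ξ₂ / 240 = 0.0648 → ξ₂ = 15.55 kmol.
Outlet amounts (n = n₀ + Σ ν·ξ):
  B: 240 − 1(108.5) = 131.5
  D: 0 + 1(108.5) − 2(15.55) = 77.38
  E: 0 + 1(15.55) = 15.55

77.4 kmol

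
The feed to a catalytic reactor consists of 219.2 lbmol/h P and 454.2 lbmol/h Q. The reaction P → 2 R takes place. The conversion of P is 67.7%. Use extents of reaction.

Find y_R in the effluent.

P reacted = 0.677 × 219.2 = 148.4 lbmol/h; ν_P = −1, so ξ = 148.4/1 = 148.4 lbmol/h.
Outlet amounts (n = n₀ + ν ξ):
  P: 219.2 − 1(148.4) = 70.8
  R: 0 + 2(148.4) = 296.8
  Q: 454.2 (inert)
Total out = 821.8 lbmol/h; y_R = 296.8 / 821.8 = 0.3612.

0.361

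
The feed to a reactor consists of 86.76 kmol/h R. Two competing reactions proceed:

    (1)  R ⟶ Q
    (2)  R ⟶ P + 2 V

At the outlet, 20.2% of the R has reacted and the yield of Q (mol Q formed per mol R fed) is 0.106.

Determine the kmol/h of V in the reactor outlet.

16.7 kmol/h

Yield of Q: 1ξ₁ / 86.76 = 0.106 → ξ₁ = 9.197 kmol/h.
Conversion of R: 1ξ₁ + 1ξ₂ = 0.202 × 86.76 = 17.53 → ξ₂ = 8.329 kmol/h.
Outlet amounts (n = n₀ + Σ ν·ξ):
  R: 86.76 − 1(9.197) − 1(8.329) = 69.23
  Q: 0 + 1(9.197) = 9.197
  P: 0 + 1(8.329) = 8.329
  V: 0 + 2(8.329) = 16.66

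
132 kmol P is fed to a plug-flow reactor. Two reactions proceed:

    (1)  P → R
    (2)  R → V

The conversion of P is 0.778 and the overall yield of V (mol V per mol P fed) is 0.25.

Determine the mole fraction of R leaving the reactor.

0.528

Conversion of P: P consumed = 1ξ₁ = 0.778 × 132 → ξ₁ = 102.7 kmol.
Yield of V: 1ξ₂ / 132 = 0.25 → ξ₂ = 33 kmol.
Outlet amounts (n = n₀ + Σ ν·ξ):
  P: 132 − 1(102.7) = 29.3
  R: 0 + 1(102.7) − 1(33) = 69.7
  V: 0 + 1(33) = 33
Total out = 132 kmol; y_R = 69.7 / 132 = 0.528.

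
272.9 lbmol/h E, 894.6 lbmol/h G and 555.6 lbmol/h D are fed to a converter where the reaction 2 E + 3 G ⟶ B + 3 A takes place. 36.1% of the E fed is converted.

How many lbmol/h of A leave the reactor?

E reacted = 0.361 × 272.9 = 98.52 lbmol/h; ν_E = −2, so ξ = 98.52/2 = 49.26 lbmol/h.
Outlet amounts (n = n₀ + ν ξ):
  E: 272.9 − 2(49.26) = 174.4
  G: 894.6 − 3(49.26) = 746.8
  B: 0 + 1(49.26) = 49.26
  A: 0 + 3(49.26) = 147.8
  D: 555.6 (inert)

148 lbmol/h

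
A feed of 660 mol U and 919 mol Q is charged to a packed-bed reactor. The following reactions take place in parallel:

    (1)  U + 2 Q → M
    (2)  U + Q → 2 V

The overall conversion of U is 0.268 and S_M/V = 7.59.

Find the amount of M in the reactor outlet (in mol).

Conversion of U: U consumed = 0.268 × 660 = 176.9 mol = 1ξ₁ + 1ξ₂.
Selectivity: 1ξ₁ / (2ξ₂) = 7.59 → ξ₁ = 15.18 ξ₂.
Substitute: (1·15.18 + 1) ξ₂ = 176.9 → ξ₂ = 10.93 mol, ξ₁ = 165.9 mol.
Outlet amounts (n = n₀ + Σ ν·ξ):
  U: 660 − 1(165.9) − 1(10.93) = 483.1
  Q: 919 − 2(165.9) − 1(10.93) = 576.2
  M: 0 + 1(165.9) = 165.9
  V: 0 + 2(10.93) = 21.86

166 mol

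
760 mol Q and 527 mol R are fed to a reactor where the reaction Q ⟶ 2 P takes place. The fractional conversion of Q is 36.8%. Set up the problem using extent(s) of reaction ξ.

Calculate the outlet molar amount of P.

559 mol

Q reacted = 0.368 × 760 = 279.7 mol; ν_Q = −1, so ξ = 279.7/1 = 279.7 mol.
Outlet amounts (n = n₀ + ν ξ):
  Q: 760 − 1(279.7) = 480.3
  P: 0 + 2(279.7) = 559.4
  R: 527 (inert)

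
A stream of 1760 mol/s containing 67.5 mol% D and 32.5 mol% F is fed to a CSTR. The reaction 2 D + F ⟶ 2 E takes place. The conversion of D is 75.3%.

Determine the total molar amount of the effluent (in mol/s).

D reacted = 0.753 × 1188 = 894.6 mol/s; ν_D = −2, so ξ = 894.6/2 = 447.3 mol/s.
Outlet amounts (n = n₀ + ν ξ):
  D: 1188 − 2(447.3) = 293.4
  F: 572 − 1(447.3) = 124.7
  E: 0 + 2(447.3) = 894.6
Total out = 293.4 + 124.7 + 894.6 = 1313 mol/s.

1310 mol/s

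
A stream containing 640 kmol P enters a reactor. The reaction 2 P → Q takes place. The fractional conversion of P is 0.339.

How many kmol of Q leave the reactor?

108 kmol

P reacted = 0.339 × 640 = 217 kmol; ν_P = −2, so ξ = 217/2 = 108.5 kmol.
Outlet amounts (n = n₀ + ν ξ):
  P: 640 − 2(108.5) = 423
  Q: 0 + 1(108.5) = 108.5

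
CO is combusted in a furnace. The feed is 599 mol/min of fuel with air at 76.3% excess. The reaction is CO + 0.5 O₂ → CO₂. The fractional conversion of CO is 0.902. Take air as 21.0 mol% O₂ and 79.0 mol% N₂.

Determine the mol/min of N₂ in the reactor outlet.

Stoichiometric O₂ = 0.5 × 599 = 299.5 mol/min; O₂ fed = 299.5 × 1.763 = 528 mol/min.
N₂ fed = 528 × 79/21 = 1986 mol/min.
Fuel reacted = 0.902 × 599 → ξ = 540.3 mol/min.
Outlet (n = n₀ + ν ξ):
  CO: 599 − 1(540.3) = 58.7
  O₂: 528 − 0.5(540.3) = 257.9
  N₂: 1986 (inert)
  CO₂: 0 + 1(540.3) = 540.3

1990 mol/min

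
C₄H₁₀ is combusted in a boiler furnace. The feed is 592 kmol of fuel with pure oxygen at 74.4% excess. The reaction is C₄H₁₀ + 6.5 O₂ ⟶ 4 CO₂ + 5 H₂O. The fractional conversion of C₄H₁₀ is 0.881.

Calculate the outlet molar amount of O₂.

3320 kmol

Stoichiometric O₂ = 6.5 × 592 = 3848 kmol; O₂ fed = 3848 × 1.744 = 6711 kmol.
Fuel reacted = 0.881 × 592 → ξ = 521.6 kmol.
Outlet (n = n₀ + ν ξ):
  C₄H₁₀: 592 − 1(521.6) = 70.45
  O₂: 6711 − 6.5(521.6) = 3321
  CO₂: 0 + 4(521.6) = 2086
  H₂O: 0 + 5(521.6) = 2608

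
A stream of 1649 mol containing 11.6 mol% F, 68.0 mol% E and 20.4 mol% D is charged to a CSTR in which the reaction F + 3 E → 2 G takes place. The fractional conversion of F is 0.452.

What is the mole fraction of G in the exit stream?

F reacted = 0.452 × 191.3 = 86.46 mol; ν_F = −1, so ξ = 86.46/1 = 86.46 mol.
Outlet amounts (n = n₀ + ν ξ):
  F: 191.3 − 1(86.46) = 104.8
  E: 1121 − 3(86.46) = 861.9
  G: 0 + 2(86.46) = 172.9
  D: 336.4 (inert)
Total out = 1476 mol; y_G = 172.9 / 1476 = 0.1171.

0.117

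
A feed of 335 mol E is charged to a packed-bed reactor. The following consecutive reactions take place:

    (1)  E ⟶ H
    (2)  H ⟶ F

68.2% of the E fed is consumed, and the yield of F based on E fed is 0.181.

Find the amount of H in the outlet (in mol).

Conversion of E: E consumed = 1ξ₁ = 0.682 × 335 → ξ₁ = 228.5 mol.
Yield of F: 1ξ₂ / 335 = 0.181 → ξ₂ = 60.63 mol.
Outlet amounts (n = n₀ + Σ ν·ξ):
  E: 335 − 1(228.5) = 106.5
  H: 0 + 1(228.5) − 1(60.63) = 167.8
  F: 0 + 1(60.63) = 60.63

168 mol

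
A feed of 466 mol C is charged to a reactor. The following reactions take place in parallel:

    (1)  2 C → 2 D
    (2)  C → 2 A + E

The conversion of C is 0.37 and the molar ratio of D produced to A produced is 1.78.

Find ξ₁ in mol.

ξ₁ = 67.3 mol

Conversion of C: C consumed = 0.37 × 466 = 172.4 mol = 2ξ₁ + 1ξ₂.
Selectivity: 2ξ₁ / (2ξ₂) = 1.78 → ξ₁ = 1.78 ξ₂.
Substitute: (2·1.78 + 1) ξ₂ = 172.4 → ξ₂ = 37.81 mol, ξ₁ = 67.3 mol.
Outlet amounts (n = n₀ + Σ ν·ξ):
  C: 466 − 2(67.3) − 1(37.81) = 293.6
  D: 0 + 2(67.3) = 134.6
  A: 0 + 2(37.81) = 75.62
  E: 0 + 1(37.81) = 37.81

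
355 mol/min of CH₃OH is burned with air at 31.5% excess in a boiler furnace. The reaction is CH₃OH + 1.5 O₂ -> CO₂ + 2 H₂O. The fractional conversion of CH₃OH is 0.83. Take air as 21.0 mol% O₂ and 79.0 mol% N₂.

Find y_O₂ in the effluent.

0.0673

Stoichiometric O₂ = 1.5 × 355 = 532.5 mol/min; O₂ fed = 532.5 × 1.315 = 700.2 mol/min.
N₂ fed = 700.2 × 79/21 = 2634 mol/min.
Fuel reacted = 0.83 × 355 → ξ = 294.6 mol/min.
Outlet (n = n₀ + ν ξ):
  CH₃OH: 355 − 1(294.6) = 60.35
  O₂: 700.2 − 1.5(294.6) = 258.3
  N₂: 2634 (inert)
  CO₂: 0 + 1(294.6) = 294.6
  H₂O: 0 + 2(294.6) = 589.3
Total out = 3837 mol/min; y_O₂ = 258.3 / 3837 = 0.06731.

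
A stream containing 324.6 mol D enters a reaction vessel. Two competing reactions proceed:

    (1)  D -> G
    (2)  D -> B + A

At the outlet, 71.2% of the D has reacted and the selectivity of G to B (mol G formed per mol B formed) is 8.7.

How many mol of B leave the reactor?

23.8 mol

Conversion of D: D consumed = 0.712 × 324.6 = 231.1 mol = 1ξ₁ + 1ξ₂.
Selectivity: 1ξ₁ / (1ξ₂) = 8.7 → ξ₁ = 8.7 ξ₂.
Substitute: (1·8.7 + 1) ξ₂ = 231.1 → ξ₂ = 23.83 mol, ξ₁ = 207.3 mol.
Outlet amounts (n = n₀ + Σ ν·ξ):
  D: 324.6 − 1(207.3) − 1(23.83) = 93.48
  G: 0 + 1(207.3) = 207.3
  B: 0 + 1(23.83) = 23.83
  A: 0 + 1(23.83) = 23.83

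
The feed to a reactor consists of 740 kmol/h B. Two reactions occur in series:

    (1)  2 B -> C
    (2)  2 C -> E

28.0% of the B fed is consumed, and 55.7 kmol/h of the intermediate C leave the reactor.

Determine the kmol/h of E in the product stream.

24 kmol/h

Conversion of B: B consumed = 2ξ₁ = 0.28 × 740 → ξ₁ = 103.6 kmol/h.
C balance: n_C = 0 + 1ξ₁ − 2ξ₂ = 55.7 → ξ₂ = (1·103.6 − 55.7)/2 = 23.95 kmol/h.
Outlet amounts (n = n₀ + Σ ν·ξ):
  B: 740 − 2(103.6) = 532.8
  C: 0 + 1(103.6) − 2(23.95) = 55.7
  E: 0 + 1(23.95) = 23.95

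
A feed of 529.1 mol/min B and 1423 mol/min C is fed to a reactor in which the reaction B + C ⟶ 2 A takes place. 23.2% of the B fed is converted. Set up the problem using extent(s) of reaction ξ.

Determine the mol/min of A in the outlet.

246 mol/min

B reacted = 0.232 × 529.1 = 122.8 mol/min; ν_B = −1, so ξ = 122.8/1 = 122.8 mol/min.
Outlet amounts (n = n₀ + ν ξ):
  B: 529.1 − 1(122.8) = 406.3
  C: 1423 − 1(122.8) = 1300
  A: 0 + 2(122.8) = 245.5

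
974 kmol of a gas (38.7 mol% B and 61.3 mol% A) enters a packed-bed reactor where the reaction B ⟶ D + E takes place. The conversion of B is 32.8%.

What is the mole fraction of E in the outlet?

0.113

B reacted = 0.328 × 376.9 = 123.6 kmol; ν_B = −1, so ξ = 123.6/1 = 123.6 kmol.
Outlet amounts (n = n₀ + ν ξ):
  B: 376.9 − 1(123.6) = 253.3
  D: 0 + 1(123.6) = 123.6
  E: 0 + 1(123.6) = 123.6
  A: 597.1 (inert)
Total out = 1098 kmol; y_E = 123.6 / 1098 = 0.1126.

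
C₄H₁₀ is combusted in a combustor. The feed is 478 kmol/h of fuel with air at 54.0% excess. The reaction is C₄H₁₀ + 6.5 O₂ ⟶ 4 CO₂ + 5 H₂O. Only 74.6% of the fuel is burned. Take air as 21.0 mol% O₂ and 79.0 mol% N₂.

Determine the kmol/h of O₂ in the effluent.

Stoichiometric O₂ = 6.5 × 478 = 3107 kmol/h; O₂ fed = 3107 × 1.540 = 4785 kmol/h.
N₂ fed = 4785 × 79/21 = 18000 kmol/h.
Fuel reacted = 0.746 × 478 → ξ = 356.6 kmol/h.
Outlet (n = n₀ + ν ξ):
  C₄H₁₀: 478 − 1(356.6) = 121.4
  O₂: 4785 − 6.5(356.6) = 2467
  N₂: 18000 (inert)
  CO₂: 0 + 4(356.6) = 1426
  H₂O: 0 + 5(356.6) = 1783

2470 kmol/h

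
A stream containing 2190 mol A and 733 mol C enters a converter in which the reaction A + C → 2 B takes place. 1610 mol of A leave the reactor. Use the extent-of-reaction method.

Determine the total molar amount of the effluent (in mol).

For A: n = n₀ − 1ξ → 1610 = 2190 − 1ξ, giving ξ = 580 mol.
Outlet amounts (n = n₀ + ν ξ):
  A: 2190 − 1(580) = 1610
  C: 733 − 1(580) = 153
  B: 0 + 2(580) = 1160
Total out = 1610 + 153 + 1160 = 2923 mol.

2920 mol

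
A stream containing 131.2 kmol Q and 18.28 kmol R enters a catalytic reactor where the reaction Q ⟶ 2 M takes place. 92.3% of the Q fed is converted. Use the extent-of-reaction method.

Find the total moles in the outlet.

271 kmol

Q reacted = 0.923 × 131.2 = 121.1 kmol; ν_Q = −1, so ξ = 121.1/1 = 121.1 kmol.
Outlet amounts (n = n₀ + ν ξ):
  Q: 131.2 − 1(121.1) = 10.1
  M: 0 + 2(121.1) = 242.2
  R: 18.28 (inert)
Total out = 10.1 + 242.2 + 18.28 = 270.6 kmol.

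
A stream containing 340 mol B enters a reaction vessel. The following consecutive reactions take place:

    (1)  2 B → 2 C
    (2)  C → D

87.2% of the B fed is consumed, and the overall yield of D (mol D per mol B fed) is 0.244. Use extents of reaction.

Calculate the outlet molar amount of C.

Conversion of B: B consumed = 2ξ₁ = 0.872 × 340 → ξ₁ = 148.2 mol.
Yield of D: 1ξ₂ / 340 = 0.244 → ξ₂ = 82.96 mol.
Outlet amounts (n = n₀ + Σ ν·ξ):
  B: 340 − 2(148.2) = 43.52
  C: 0 + 2(148.2) − 1(82.96) = 213.5
  D: 0 + 1(82.96) = 82.96

214 mol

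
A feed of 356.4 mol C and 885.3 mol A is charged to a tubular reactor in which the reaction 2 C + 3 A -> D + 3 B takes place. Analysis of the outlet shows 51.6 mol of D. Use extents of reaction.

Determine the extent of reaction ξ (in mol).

ξ = 51.6 mol

For D: n = n₀ + 1ξ → 51.6 = 0 + 1ξ, giving ξ = 51.6 mol.
Outlet amounts (n = n₀ + ν ξ):
  C: 356.4 − 2(51.6) = 253.2
  A: 885.3 − 3(51.6) = 730.5
  D: 0 + 1(51.6) = 51.6
  B: 0 + 3(51.6) = 154.8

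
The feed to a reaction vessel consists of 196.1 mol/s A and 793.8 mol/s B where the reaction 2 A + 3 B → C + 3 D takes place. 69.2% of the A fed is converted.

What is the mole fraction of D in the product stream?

0.221

A reacted = 0.692 × 196.1 = 135.7 mol/s; ν_A = −2, so ξ = 135.7/2 = 67.85 mol/s.
Outlet amounts (n = n₀ + ν ξ):
  A: 196.1 − 2(67.85) = 60.4
  B: 793.8 − 3(67.85) = 590.2
  C: 0 + 1(67.85) = 67.85
  D: 0 + 3(67.85) = 203.6
Total out = 922 mol/s; y_D = 203.6 / 922 = 0.2208.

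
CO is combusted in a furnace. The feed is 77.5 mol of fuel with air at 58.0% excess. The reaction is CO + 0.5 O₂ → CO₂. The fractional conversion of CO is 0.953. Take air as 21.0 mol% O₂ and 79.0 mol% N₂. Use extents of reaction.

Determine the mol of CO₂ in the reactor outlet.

Stoichiometric O₂ = 0.5 × 77.5 = 38.75 mol; O₂ fed = 38.75 × 1.580 = 61.23 mol.
N₂ fed = 61.23 × 79/21 = 230.3 mol.
Fuel reacted = 0.953 × 77.5 → ξ = 73.86 mol.
Outlet (n = n₀ + ν ξ):
  CO: 77.5 − 1(73.86) = 3.642
  O₂: 61.23 − 0.5(73.86) = 24.3
  N₂: 230.3 (inert)
  CO₂: 0 + 1(73.86) = 73.86

73.9 mol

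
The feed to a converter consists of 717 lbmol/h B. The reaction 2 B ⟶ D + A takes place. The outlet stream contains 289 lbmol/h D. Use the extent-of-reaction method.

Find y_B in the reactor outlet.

0.194

For D: n = n₀ + 1ξ → 289 = 0 + 1ξ, giving ξ = 289 lbmol/h.
Outlet amounts (n = n₀ + ν ξ):
  B: 717 − 2(289) = 139
  D: 0 + 1(289) = 289
  A: 0 + 1(289) = 289
Total out = 717 lbmol/h; y_B = 139 / 717 = 0.1939.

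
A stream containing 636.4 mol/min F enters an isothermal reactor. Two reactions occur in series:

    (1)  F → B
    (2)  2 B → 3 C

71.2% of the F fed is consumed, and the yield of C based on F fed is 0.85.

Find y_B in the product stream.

Conversion of F: F consumed = 1ξ₁ = 0.712 × 636.4 → ξ₁ = 453.1 mol/min.
Yield of C: 3ξ₂ / 636.4 = 0.85 → ξ₂ = 180.3 mol/min.
Outlet amounts (n = n₀ + Σ ν·ξ):
  F: 636.4 − 1(453.1) = 183.3
  B: 0 + 1(453.1) − 2(180.3) = 92.49
  C: 0 + 3(180.3) = 540.9
Total out = 816.7 mol/min; y_B = 92.49 / 816.7 = 0.1132.

0.113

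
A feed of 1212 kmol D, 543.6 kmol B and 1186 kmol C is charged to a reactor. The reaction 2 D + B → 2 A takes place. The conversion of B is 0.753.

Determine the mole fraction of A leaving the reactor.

B reacted = 0.753 × 543.6 = 409.3 kmol; ν_B = −1, so ξ = 409.3/1 = 409.3 kmol.
Outlet amounts (n = n₀ + ν ξ):
  D: 1212 − 2(409.3) = 393.3
  B: 543.6 − 1(409.3) = 134.3
  A: 0 + 2(409.3) = 818.7
  C: 1186 (inert)
Total out = 2532 kmol; y_A = 818.7 / 2532 = 0.3233.

0.323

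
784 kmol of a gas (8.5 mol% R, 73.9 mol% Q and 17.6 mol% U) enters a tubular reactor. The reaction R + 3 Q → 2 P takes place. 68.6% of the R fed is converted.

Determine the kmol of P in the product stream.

91.4 kmol

R reacted = 0.686 × 66.64 = 45.72 kmol; ν_R = −1, so ξ = 45.72/1 = 45.72 kmol.
Outlet amounts (n = n₀ + ν ξ):
  R: 66.64 − 1(45.72) = 20.92
  Q: 579.4 − 3(45.72) = 442.2
  P: 0 + 2(45.72) = 91.43
  U: 138 (inert)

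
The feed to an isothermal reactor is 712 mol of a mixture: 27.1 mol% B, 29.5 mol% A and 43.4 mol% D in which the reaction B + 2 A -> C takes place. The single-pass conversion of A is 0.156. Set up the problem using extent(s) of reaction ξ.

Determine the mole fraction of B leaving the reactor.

A reacted = 0.156 × 210 = 32.77 mol; ν_A = −2, so ξ = 32.77/2 = 16.38 mol.
Outlet amounts (n = n₀ + ν ξ):
  B: 193 − 1(16.38) = 176.6
  A: 210 − 2(16.38) = 177.3
  C: 0 + 1(16.38) = 16.38
  D: 309 (inert)
Total out = 679.2 mol; y_B = 176.6 / 679.2 = 0.26.

0.26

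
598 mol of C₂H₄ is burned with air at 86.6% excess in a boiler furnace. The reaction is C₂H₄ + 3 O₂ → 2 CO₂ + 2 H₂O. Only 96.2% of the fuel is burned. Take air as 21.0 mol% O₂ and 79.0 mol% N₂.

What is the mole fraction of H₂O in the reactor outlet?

Stoichiometric O₂ = 3 × 598 = 1794 mol; O₂ fed = 1794 × 1.866 = 3348 mol.
N₂ fed = 3348 × 79/21 = 12590 mol.
Fuel reacted = 0.962 × 598 → ξ = 575.3 mol.
Outlet (n = n₀ + ν ξ):
  C₂H₄: 598 − 1(575.3) = 22.72
  O₂: 3348 − 3(575.3) = 1622
  N₂: 12590 (inert)
  CO₂: 0 + 2(575.3) = 1151
  H₂O: 0 + 2(575.3) = 1151
Total out = 16540 mol; y_H₂O = 1151 / 16540 = 0.06957.

0.0696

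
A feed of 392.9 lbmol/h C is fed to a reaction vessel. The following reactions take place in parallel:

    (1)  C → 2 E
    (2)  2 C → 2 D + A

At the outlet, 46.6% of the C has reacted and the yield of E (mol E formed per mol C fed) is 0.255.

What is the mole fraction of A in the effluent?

Yield of E: 2ξ₁ / 392.9 = 0.255 → ξ₁ = 50.09 lbmol/h.
Conversion of C: 1ξ₁ + 2ξ₂ = 0.466 × 392.9 = 183.1 → ξ₂ = 66.5 lbmol/h.
Outlet amounts (n = n₀ + Σ ν·ξ):
  C: 392.9 − 1(50.09) − 2(66.5) = 209.8
  E: 0 + 2(50.09) = 100.2
  D: 0 + 2(66.5) = 133
  A: 0 + 1(66.5) = 66.5
Total out = 509.5 lbmol/h; y_A = 66.5 / 509.5 = 0.1305.

0.131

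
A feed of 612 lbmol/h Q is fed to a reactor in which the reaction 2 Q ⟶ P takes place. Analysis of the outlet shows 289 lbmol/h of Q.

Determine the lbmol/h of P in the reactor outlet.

162 lbmol/h

For Q: n = n₀ − 2ξ → 289 = 612 − 2ξ, giving ξ = 161.5 lbmol/h.
Outlet amounts (n = n₀ + ν ξ):
  Q: 612 − 2(161.5) = 289
  P: 0 + 1(161.5) = 161.5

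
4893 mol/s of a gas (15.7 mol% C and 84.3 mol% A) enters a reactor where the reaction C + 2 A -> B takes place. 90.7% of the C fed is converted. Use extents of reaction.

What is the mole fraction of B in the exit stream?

0.199

C reacted = 0.907 × 768.2 = 696.8 mol/s; ν_C = −1, so ξ = 696.8/1 = 696.8 mol/s.
Outlet amounts (n = n₀ + ν ξ):
  C: 768.2 − 1(696.8) = 71.44
  A: 4125 − 2(696.8) = 2731
  B: 0 + 1(696.8) = 696.8
Total out = 3499 mol/s; y_B = 696.8 / 3499 = 0.1991.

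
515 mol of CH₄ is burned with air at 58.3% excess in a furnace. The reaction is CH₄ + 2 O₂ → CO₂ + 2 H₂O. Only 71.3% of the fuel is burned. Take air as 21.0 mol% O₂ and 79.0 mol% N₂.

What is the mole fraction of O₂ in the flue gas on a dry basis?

0.119

Stoichiometric O₂ = 2 × 515 = 1030 mol; O₂ fed = 1030 × 1.583 = 1630 mol.
N₂ fed = 1630 × 79/21 = 6134 mol.
Fuel reacted = 0.713 × 515 → ξ = 367.2 mol.
Outlet (n = n₀ + ν ξ):
  CH₄: 515 − 1(367.2) = 147.8
  O₂: 1630 − 2(367.2) = 896.1
  N₂: 6134 (inert)
  CO₂: 0 + 1(367.2) = 367.2
  H₂O: 0 + 2(367.2) = 734.4
Dry total = 7545 mol; y_O₂ (dry) = 896.1 / 7545 = 0.1188.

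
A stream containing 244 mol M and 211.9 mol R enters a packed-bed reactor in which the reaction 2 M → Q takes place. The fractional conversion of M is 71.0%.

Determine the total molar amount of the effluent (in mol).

369 mol

M reacted = 0.71 × 244 = 173.2 mol; ν_M = −2, so ξ = 173.2/2 = 86.62 mol.
Outlet amounts (n = n₀ + ν ξ):
  M: 244 − 2(86.62) = 70.76
  Q: 0 + 1(86.62) = 86.62
  R: 211.9 (inert)
Total out = 70.76 + 86.62 + 211.9 = 369.3 mol.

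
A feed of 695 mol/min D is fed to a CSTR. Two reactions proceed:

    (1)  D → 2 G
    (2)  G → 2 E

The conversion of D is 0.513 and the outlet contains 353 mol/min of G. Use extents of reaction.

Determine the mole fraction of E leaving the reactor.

Conversion of D: D consumed = 1ξ₁ = 0.513 × 695 → ξ₁ = 356.5 mol/min.
G balance: n_G = 0 + 2ξ₁ − 1ξ₂ = 353 → ξ₂ = (2·356.5 − 353)/1 = 360.1 mol/min.
Outlet amounts (n = n₀ + Σ ν·ξ):
  D: 695 − 1(356.5) = 338.5
  G: 0 + 2(356.5) − 1(360.1) = 353
  E: 0 + 2(360.1) = 720.1
Total out = 1412 mol/min; y_E = 720.1 / 1412 = 0.5102.

0.51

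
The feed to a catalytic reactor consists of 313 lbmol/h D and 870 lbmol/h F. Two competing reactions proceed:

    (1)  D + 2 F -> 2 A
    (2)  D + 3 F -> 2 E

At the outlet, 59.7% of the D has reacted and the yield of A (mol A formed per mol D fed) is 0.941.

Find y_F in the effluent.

Yield of A: 2ξ₁ / 313 = 0.941 → ξ₁ = 147.3 lbmol/h.
Conversion of D: 1ξ₁ + 1ξ₂ = 0.597 × 313 = 186.9 → ξ₂ = 39.59 lbmol/h.
Outlet amounts (n = n₀ + Σ ν·ξ):
  D: 313 − 1(147.3) − 1(39.59) = 126.1
  F: 870 − 2(147.3) − 3(39.59) = 456.7
  A: 0 + 2(147.3) = 294.5
  E: 0 + 2(39.59) = 79.19
Total out = 956.5 lbmol/h; y_F = 456.7 / 956.5 = 0.4774.

0.477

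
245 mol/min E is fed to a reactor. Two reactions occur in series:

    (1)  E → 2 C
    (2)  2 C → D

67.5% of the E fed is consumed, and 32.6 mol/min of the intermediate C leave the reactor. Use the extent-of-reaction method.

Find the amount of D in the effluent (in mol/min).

Conversion of E: E consumed = 1ξ₁ = 0.675 × 245 → ξ₁ = 165.4 mol/min.
C balance: n_C = 0 + 2ξ₁ − 2ξ₂ = 32.6 → ξ₂ = (2·165.4 − 32.6)/2 = 149.1 mol/min.
Outlet amounts (n = n₀ + Σ ν·ξ):
  E: 245 − 1(165.4) = 79.62
  C: 0 + 2(165.4) − 2(149.1) = 32.6
  D: 0 + 1(149.1) = 149.1

149 mol/min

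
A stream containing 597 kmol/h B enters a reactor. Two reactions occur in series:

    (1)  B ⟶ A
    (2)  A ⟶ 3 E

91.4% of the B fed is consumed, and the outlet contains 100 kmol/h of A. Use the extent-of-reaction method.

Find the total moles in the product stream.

1490 kmol/h

Conversion of B: B consumed = 1ξ₁ = 0.914 × 597 → ξ₁ = 545.7 kmol/h.
A balance: n_A = 0 + 1ξ₁ − 1ξ₂ = 100 → ξ₂ = (1·545.7 − 100)/1 = 445.7 kmol/h.
Outlet amounts (n = n₀ + Σ ν·ξ):
  B: 597 − 1(545.7) = 51.34
  A: 0 + 1(545.7) − 1(445.7) = 100
  E: 0 + 3(445.7) = 1337
Total out = 51.34 + 100 + 1337 = 1488 kmol/h.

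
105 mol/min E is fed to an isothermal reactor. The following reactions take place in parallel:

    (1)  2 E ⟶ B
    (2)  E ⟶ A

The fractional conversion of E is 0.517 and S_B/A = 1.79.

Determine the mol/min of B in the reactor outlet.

Conversion of E: E consumed = 0.517 × 105 = 54.29 mol/min = 2ξ₁ + 1ξ₂.
Selectivity: 1ξ₁ / (1ξ₂) = 1.79 → ξ₁ = 1.79 ξ₂.
Substitute: (2·1.79 + 1) ξ₂ = 54.29 → ξ₂ = 11.85 mol/min, ξ₁ = 21.22 mol/min.
Outlet amounts (n = n₀ + Σ ν·ξ):
  E: 105 − 2(21.22) − 1(11.85) = 50.72
  B: 0 + 1(21.22) = 21.22
  A: 0 + 1(11.85) = 11.85

21.2 mol/min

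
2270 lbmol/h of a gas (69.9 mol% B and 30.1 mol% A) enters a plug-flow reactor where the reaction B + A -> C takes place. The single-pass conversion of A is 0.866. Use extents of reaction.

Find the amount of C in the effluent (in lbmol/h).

592 lbmol/h

A reacted = 0.866 × 683.3 = 591.7 lbmol/h; ν_A = −1, so ξ = 591.7/1 = 591.7 lbmol/h.
Outlet amounts (n = n₀ + ν ξ):
  B: 1587 − 1(591.7) = 995
  A: 683.3 − 1(591.7) = 91.56
  C: 0 + 1(591.7) = 591.7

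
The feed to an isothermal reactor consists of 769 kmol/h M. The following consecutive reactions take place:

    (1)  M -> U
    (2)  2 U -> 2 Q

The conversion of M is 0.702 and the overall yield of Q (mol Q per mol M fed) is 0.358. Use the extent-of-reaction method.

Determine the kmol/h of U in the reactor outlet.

265 kmol/h

Conversion of M: M consumed = 1ξ₁ = 0.702 × 769 → ξ₁ = 539.8 kmol/h.
Yield of Q: 2ξ₂ / 769 = 0.358 → ξ₂ = 137.7 kmol/h.
Outlet amounts (n = n₀ + Σ ν·ξ):
  M: 769 − 1(539.8) = 229.2
  U: 0 + 1(539.8) − 2(137.7) = 264.5
  Q: 0 + 2(137.7) = 275.3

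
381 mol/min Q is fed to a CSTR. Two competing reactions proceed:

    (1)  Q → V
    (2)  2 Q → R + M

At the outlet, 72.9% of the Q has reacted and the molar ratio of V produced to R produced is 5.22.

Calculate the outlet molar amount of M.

38.5 mol/min

Conversion of Q: Q consumed = 0.729 × 381 = 277.7 mol/min = 1ξ₁ + 2ξ₂.
Selectivity: 1ξ₁ / (1ξ₂) = 5.22 → ξ₁ = 5.22 ξ₂.
Substitute: (1·5.22 + 2) ξ₂ = 277.7 → ξ₂ = 38.47 mol/min, ξ₁ = 200.8 mol/min.
Outlet amounts (n = n₀ + Σ ν·ξ):
  Q: 381 − 1(200.8) − 2(38.47) = 103.3
  V: 0 + 1(200.8) = 200.8
  R: 0 + 1(38.47) = 38.47
  M: 0 + 1(38.47) = 38.47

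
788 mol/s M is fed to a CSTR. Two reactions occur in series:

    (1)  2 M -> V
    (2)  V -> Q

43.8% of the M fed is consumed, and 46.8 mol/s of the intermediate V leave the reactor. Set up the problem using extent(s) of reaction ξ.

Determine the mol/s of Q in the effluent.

Conversion of M: M consumed = 2ξ₁ = 0.438 × 788 → ξ₁ = 172.6 mol/s.
V balance: n_V = 0 + 1ξ₁ − 1ξ₂ = 46.8 → ξ₂ = (1·172.6 − 46.8)/1 = 125.8 mol/s.
Outlet amounts (n = n₀ + Σ ν·ξ):
  M: 788 − 2(172.6) = 442.9
  V: 0 + 1(172.6) − 1(125.8) = 46.8
  Q: 0 + 1(125.8) = 125.8

126 mol/s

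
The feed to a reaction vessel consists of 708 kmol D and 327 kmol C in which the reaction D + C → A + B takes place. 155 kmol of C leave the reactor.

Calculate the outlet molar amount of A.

172 kmol

For C: n = n₀ − 1ξ → 155 = 327 − 1ξ, giving ξ = 172 kmol.
Outlet amounts (n = n₀ + ν ξ):
  D: 708 − 1(172) = 536
  C: 327 − 1(172) = 155
  A: 0 + 1(172) = 172
  B: 0 + 1(172) = 172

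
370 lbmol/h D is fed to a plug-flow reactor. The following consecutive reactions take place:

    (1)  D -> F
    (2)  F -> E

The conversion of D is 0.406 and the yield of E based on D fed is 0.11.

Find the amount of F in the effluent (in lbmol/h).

110 lbmol/h

Conversion of D: D consumed = 1ξ₁ = 0.406 × 370 → ξ₁ = 150.2 lbmol/h.
Yield of E: 1ξ₂ / 370 = 0.11 → ξ₂ = 40.7 lbmol/h.
Outlet amounts (n = n₀ + Σ ν·ξ):
  D: 370 − 1(150.2) = 219.8
  F: 0 + 1(150.2) − 1(40.7) = 109.5
  E: 0 + 1(40.7) = 40.7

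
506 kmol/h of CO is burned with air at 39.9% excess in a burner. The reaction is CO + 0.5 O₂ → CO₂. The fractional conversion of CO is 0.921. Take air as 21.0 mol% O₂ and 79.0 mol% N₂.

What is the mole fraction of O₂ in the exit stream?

0.0617

Stoichiometric O₂ = 0.5 × 506 = 253 kmol/h; O₂ fed = 253 × 1.399 = 353.9 kmol/h.
N₂ fed = 353.9 × 79/21 = 1332 kmol/h.
Fuel reacted = 0.921 × 506 → ξ = 466 kmol/h.
Outlet (n = n₀ + ν ξ):
  CO: 506 − 1(466) = 39.97
  O₂: 353.9 − 0.5(466) = 120.9
  N₂: 1332 (inert)
  CO₂: 0 + 1(466) = 466
Total out = 1958 kmol/h; y_O₂ = 120.9 / 1958 = 0.06175.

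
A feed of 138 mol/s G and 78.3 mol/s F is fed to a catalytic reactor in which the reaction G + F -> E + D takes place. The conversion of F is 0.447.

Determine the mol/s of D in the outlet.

35 mol/s

F reacted = 0.447 × 78.3 = 35 mol/s; ν_F = −1, so ξ = 35/1 = 35 mol/s.
Outlet amounts (n = n₀ + ν ξ):
  G: 138 − 1(35) = 103
  F: 78.3 − 1(35) = 43.3
  E: 0 + 1(35) = 35
  D: 0 + 1(35) = 35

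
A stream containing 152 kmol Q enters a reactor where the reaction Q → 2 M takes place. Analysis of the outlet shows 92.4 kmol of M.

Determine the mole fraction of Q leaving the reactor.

0.534

For M: n = n₀ + 2ξ → 92.4 = 0 + 2ξ, giving ξ = 46.2 kmol.
Outlet amounts (n = n₀ + ν ξ):
  Q: 152 − 1(46.2) = 105.8
  M: 0 + 2(46.2) = 92.4
Total out = 198.2 kmol; y_Q = 105.8 / 198.2 = 0.5338.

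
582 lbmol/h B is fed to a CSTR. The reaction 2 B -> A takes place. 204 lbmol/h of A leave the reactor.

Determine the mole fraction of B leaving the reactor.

0.46

For A: n = n₀ + 1ξ → 204 = 0 + 1ξ, giving ξ = 204 lbmol/h.
Outlet amounts (n = n₀ + ν ξ):
  B: 582 − 2(204) = 174
  A: 0 + 1(204) = 204
Total out = 378 lbmol/h; y_B = 174 / 378 = 0.4603.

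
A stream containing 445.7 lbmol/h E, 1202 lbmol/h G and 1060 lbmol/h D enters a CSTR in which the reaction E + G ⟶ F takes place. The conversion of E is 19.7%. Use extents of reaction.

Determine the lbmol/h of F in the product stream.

E reacted = 0.197 × 445.7 = 87.8 lbmol/h; ν_E = −1, so ξ = 87.8/1 = 87.8 lbmol/h.
Outlet amounts (n = n₀ + ν ξ):
  E: 445.7 − 1(87.8) = 357.9
  G: 1202 − 1(87.8) = 1114
  F: 0 + 1(87.8) = 87.8
  D: 1060 (inert)

87.8 lbmol/h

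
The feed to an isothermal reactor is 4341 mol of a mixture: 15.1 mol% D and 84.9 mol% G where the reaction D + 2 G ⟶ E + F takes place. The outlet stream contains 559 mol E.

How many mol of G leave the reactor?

2570 mol

For E: n = n₀ + 1ξ → 559 = 0 + 1ξ, giving ξ = 559 mol.
Outlet amounts (n = n₀ + ν ξ):
  D: 655.5 − 1(559) = 96.49
  G: 3686 − 2(559) = 2568
  E: 0 + 1(559) = 559
  F: 0 + 1(559) = 559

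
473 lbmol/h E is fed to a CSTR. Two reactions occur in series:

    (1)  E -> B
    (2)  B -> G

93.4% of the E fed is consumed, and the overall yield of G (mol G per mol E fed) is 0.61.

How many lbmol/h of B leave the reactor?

Conversion of E: E consumed = 1ξ₁ = 0.934 × 473 → ξ₁ = 441.8 lbmol/h.
Yield of G: 1ξ₂ / 473 = 0.61 → ξ₂ = 288.5 lbmol/h.
Outlet amounts (n = n₀ + Σ ν·ξ):
  E: 473 − 1(441.8) = 31.22
  B: 0 + 1(441.8) − 1(288.5) = 153.3
  G: 0 + 1(288.5) = 288.5

153 lbmol/h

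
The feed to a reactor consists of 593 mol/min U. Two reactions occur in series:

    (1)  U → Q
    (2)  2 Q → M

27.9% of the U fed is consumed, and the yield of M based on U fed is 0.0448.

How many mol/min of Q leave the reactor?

Conversion of U: U consumed = 1ξ₁ = 0.279 × 593 → ξ₁ = 165.4 mol/min.
Yield of M: 1ξ₂ / 593 = 0.0448 → ξ₂ = 26.57 mol/min.
Outlet amounts (n = n₀ + Σ ν·ξ):
  U: 593 − 1(165.4) = 427.6
  Q: 0 + 1(165.4) − 2(26.57) = 112.3
  M: 0 + 1(26.57) = 26.57

112 mol/min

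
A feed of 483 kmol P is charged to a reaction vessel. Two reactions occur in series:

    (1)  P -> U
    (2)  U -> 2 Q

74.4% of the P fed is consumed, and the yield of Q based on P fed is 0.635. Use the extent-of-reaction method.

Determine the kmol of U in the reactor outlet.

206 kmol

Conversion of P: P consumed = 1ξ₁ = 0.744 × 483 → ξ₁ = 359.4 kmol.
Yield of Q: 2ξ₂ / 483 = 0.635 → ξ₂ = 153.4 kmol.
Outlet amounts (n = n₀ + Σ ν·ξ):
  P: 483 − 1(359.4) = 123.6
  U: 0 + 1(359.4) − 1(153.4) = 206
  Q: 0 + 2(153.4) = 306.7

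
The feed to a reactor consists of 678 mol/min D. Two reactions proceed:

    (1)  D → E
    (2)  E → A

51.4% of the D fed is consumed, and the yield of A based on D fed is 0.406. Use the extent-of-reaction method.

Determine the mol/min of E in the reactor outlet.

73.2 mol/min

Conversion of D: D consumed = 1ξ₁ = 0.514 × 678 → ξ₁ = 348.5 mol/min.
Yield of A: 1ξ₂ / 678 = 0.406 → ξ₂ = 275.3 mol/min.
Outlet amounts (n = n₀ + Σ ν·ξ):
  D: 678 − 1(348.5) = 329.5
  E: 0 + 1(348.5) − 1(275.3) = 73.22
  A: 0 + 1(275.3) = 275.3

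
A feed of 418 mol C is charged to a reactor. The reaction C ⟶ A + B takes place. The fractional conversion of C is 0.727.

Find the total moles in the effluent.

C reacted = 0.727 × 418 = 303.9 mol; ν_C = −1, so ξ = 303.9/1 = 303.9 mol.
Outlet amounts (n = n₀ + ν ξ):
  C: 418 − 1(303.9) = 114.1
  A: 0 + 1(303.9) = 303.9
  B: 0 + 1(303.9) = 303.9
Total out = 114.1 + 303.9 + 303.9 = 721.9 mol.

722 mol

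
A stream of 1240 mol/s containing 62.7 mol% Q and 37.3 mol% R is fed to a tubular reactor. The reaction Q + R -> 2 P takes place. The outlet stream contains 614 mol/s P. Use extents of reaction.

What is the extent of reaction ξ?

For P: n = n₀ + 2ξ → 614 = 0 + 2ξ, giving ξ = 307 mol/s.
Outlet amounts (n = n₀ + ν ξ):
  Q: 777.5 − 1(307) = 470.5
  R: 462.5 − 1(307) = 155.5
  P: 0 + 2(307) = 614

ξ = 307 mol/s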